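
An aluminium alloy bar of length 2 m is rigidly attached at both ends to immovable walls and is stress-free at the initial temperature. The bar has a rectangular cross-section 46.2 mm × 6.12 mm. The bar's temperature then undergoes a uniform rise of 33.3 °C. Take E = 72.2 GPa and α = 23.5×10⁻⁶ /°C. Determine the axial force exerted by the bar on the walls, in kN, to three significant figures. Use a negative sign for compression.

Free thermal expansion αLΔT = 23.5e-6 · 2000 · 33.3 = 1.565 mm.
The walls impose strain ε = −(1.565)/2000 = -7.8255e-04; σ = Eε = 72200 · -7.8255e-04 = -56.5 MPa.
Wall reaction R = σ·A = -56.5·282.7 = -15980 N = -15.98 kN.

-16.0 kN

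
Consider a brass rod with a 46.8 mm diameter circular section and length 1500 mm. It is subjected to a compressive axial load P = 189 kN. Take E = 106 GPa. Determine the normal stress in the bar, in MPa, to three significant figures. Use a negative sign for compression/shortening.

A = 1720 mm².
σ = N/A = -189000/1720 = -109.9 MPa.

-110 MPa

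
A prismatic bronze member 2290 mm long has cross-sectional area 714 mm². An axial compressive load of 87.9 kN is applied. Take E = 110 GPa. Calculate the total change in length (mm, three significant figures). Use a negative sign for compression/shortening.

-2.56 mm

δ_mech = NL/(AE) = -87900·2290/(714·110000) = -2.563 mm.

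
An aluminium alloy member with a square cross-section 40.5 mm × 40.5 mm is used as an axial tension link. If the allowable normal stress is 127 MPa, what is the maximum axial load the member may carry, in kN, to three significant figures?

208 kN

A = 1640 mm².
P_max = σ_allow · A = 127 · 1640 = 208300 N = 208.3 kN.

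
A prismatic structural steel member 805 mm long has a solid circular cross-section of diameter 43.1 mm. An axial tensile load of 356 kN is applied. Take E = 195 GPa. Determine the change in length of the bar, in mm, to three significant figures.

A = 1459 mm².
δ_mech = NL/(AE) = 356000·805/(1459·195000) = 1.007 mm.

1.01 mm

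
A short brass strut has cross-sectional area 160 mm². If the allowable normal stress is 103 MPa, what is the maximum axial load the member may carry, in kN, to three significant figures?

P_max = σ_allow · A = 103 · 160 = 16480 N = 16.48 kN.

16.5 kN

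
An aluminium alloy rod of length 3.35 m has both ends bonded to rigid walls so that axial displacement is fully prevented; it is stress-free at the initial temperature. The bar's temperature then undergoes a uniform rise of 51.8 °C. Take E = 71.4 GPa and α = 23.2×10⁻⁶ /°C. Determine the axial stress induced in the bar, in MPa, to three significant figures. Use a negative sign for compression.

Free thermal expansion αLΔT = 23.2e-6 · 3350 · 51.8 = 4.026 mm.
The walls impose strain ε = −(4.026)/3350 = -1.2018e-03; σ = Eε = 71400 · -1.2018e-03 = -85.81 MPa.

-85.8 MPa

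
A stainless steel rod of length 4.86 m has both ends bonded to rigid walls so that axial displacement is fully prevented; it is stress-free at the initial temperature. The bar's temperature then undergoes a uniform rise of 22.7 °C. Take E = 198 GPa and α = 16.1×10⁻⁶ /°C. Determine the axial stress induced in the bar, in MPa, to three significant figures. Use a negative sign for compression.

Free thermal expansion αLΔT = 16.1e-6 · 4860 · 22.7 = 1.776 mm.
The walls impose strain ε = −(1.776)/4860 = -3.6547e-04; σ = Eε = 198000 · -3.6547e-04 = -72.36 MPa.

-72.4 MPa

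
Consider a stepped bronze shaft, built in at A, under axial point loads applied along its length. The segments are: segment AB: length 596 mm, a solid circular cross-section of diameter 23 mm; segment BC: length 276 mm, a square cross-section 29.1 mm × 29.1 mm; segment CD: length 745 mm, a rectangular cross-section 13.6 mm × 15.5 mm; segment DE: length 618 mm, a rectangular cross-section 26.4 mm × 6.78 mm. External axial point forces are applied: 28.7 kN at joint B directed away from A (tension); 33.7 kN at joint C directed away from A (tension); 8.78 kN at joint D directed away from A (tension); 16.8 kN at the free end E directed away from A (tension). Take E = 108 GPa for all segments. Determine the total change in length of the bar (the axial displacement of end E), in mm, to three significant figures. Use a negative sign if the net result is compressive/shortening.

Internal axial forces (sectioning from the free end, tension +): N_DE = 16.8 kN, N_CD = 25.58 kN, N_BC = 59.28 kN, N_AB = 87.98 kN.
A_AB = 415.5 mm².
A_BC = 846.8 mm².
A_CD = 210.8 mm².
A_DE = 179 mm².
δ_AB = 87980·596/(415.5·108000) = 1.169 mm
δ_BC = 59280·276/(846.8·108000) = 0.1789 mm
δ_CD = 25580·745/(210.8·108000) = 0.8371 mm
δ_DE = 16800·618/(179·108000) = 0.5371 mm
δ = Σδ_i = 2.722 mm.

2.72 mm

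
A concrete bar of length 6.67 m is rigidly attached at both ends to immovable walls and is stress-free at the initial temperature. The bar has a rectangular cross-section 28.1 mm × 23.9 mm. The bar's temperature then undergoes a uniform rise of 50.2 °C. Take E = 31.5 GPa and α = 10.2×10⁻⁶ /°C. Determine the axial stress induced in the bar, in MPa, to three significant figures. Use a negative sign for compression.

-16.1 MPa

Free thermal expansion αLΔT = 10.2e-6 · 6670 · 50.2 = 3.415 mm.
The walls impose strain ε = −(3.415)/6670 = -5.1204e-04; σ = Eε = 31500 · -5.1204e-04 = -16.13 MPa.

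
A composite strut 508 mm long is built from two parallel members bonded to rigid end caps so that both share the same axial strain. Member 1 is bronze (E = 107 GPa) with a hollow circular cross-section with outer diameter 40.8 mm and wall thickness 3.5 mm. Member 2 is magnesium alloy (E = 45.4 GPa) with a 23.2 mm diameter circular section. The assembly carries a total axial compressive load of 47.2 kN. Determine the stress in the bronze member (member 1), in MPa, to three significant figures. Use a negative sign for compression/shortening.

A_1 = 410.1 mm².
A_2 = 422.7 mm².
Equal strain + equilibrium ⇒ each member carries load in proportion to AE: A₁E₁ = 43880000 N, A₂E₂ = 19190000 N, ΣAE = 63080000 N.
σ₁ = P·E₁/ΣAE = -47200·107000/63080000 = -80.07 MPa.

-80.1 MPa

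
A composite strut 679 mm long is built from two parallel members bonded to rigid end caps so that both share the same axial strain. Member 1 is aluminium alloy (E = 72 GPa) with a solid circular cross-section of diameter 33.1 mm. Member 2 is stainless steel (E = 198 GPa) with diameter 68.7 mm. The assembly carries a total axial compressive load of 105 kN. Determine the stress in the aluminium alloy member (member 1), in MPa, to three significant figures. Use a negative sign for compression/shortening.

-9.50 MPa

A_1 = 860.5 mm².
A_2 = 3707 mm².
Equal strain + equilibrium ⇒ each member carries load in proportion to AE: A₁E₁ = 61960000 N, A₂E₂ = 734000000 N, ΣAE = 795900000 N.
σ₁ = P·E₁/ΣAE = -105000·72000/795900000 = -9.499 MPa.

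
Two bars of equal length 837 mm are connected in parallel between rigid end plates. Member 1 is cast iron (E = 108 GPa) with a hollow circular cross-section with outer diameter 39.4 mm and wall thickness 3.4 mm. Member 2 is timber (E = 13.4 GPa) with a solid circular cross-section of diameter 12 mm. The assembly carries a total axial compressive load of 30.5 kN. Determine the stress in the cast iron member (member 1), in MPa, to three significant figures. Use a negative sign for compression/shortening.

-76.5 MPa

A_1 = 384.5 mm².
A_2 = 113.1 mm².
Equal strain + equilibrium ⇒ each member carries load in proportion to AE: A₁E₁ = 41530000 N, A₂E₂ = 1516000 N, ΣAE = 43040000 N.
σ₁ = P·E₁/ΣAE = -30500·108000/43040000 = -76.52 MPa.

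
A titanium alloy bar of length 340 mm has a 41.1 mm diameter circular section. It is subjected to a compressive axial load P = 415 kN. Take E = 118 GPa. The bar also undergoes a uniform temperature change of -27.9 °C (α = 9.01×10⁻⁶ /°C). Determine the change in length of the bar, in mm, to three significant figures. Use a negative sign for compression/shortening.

A = 1327 mm².
δ_mech = NL/(AE) = -415000·340/(1327·118000) = -0.9013 mm.
δ_thermal = αLΔT = 9.01e-6·340·-27.9 = -0.08547 mm.
δ = δ_mech + δ_thermal = -0.9868 mm.

-0.987 mm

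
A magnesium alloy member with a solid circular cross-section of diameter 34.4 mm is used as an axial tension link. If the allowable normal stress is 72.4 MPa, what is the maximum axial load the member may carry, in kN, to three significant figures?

A = 929.4 mm².
P_max = σ_allow · A = 72.4 · 929.4 = 67290 N = 67.29 kN.

67.3 kN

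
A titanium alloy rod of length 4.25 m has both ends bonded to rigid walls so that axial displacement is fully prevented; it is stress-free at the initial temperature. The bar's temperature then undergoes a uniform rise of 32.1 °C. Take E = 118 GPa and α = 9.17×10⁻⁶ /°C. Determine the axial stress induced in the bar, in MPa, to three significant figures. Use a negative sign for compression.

-34.7 MPa

Free thermal expansion αLΔT = 9.17e-6 · 4250 · 32.1 = 1.251 mm.
The walls impose strain ε = −(1.251)/4250 = -2.9436e-04; σ = Eε = 118000 · -2.9436e-04 = -34.73 MPa.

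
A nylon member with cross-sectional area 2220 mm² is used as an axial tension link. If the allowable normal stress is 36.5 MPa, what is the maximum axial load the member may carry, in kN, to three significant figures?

P_max = σ_allow · A = 36.5 · 2220 = 81030 N = 81.03 kN.

81.0 kN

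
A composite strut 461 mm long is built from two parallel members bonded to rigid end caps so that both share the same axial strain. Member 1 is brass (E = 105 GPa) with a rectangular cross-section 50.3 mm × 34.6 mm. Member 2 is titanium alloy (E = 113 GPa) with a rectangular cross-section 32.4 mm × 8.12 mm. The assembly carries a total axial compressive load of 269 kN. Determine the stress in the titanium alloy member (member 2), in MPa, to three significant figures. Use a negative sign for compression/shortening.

A_1 = 1740 mm².
A_2 = 263.1 mm².
Equal strain + equilibrium ⇒ each member carries load in proportion to AE: A₁E₁ = 182700000 N, A₂E₂ = 29730000 N, ΣAE = 212500000 N.
σ₂ = P·E₂/ΣAE = -269000·113000/212500000 = -143.1 MPa.

-143 MPa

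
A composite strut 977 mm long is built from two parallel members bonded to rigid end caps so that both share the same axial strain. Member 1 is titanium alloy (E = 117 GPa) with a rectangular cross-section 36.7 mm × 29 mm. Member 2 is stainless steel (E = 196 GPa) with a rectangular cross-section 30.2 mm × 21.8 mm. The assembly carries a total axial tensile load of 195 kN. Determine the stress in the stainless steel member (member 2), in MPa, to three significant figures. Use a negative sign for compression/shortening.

151 MPa

A_1 = 1064 mm².
A_2 = 658.4 mm².
Equal strain + equilibrium ⇒ each member carries load in proportion to AE: A₁E₁ = 124500000 N, A₂E₂ = 129000000 N, ΣAE = 253600000 N.
σ₂ = P·E₂/ΣAE = 195000·196000/253600000 = 150.7 MPa.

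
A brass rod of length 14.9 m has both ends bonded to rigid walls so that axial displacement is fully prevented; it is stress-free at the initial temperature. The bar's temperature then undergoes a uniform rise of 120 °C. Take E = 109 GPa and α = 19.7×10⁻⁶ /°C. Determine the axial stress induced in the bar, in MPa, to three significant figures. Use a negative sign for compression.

-258 MPa

Free thermal expansion αLΔT = 19.7e-6 · 14900 · 120 = 35.22 mm.
The walls impose strain ε = −(35.22)/14900 = -2.3640e-03; σ = Eε = 109000 · -2.3640e-03 = -257.7 MPa.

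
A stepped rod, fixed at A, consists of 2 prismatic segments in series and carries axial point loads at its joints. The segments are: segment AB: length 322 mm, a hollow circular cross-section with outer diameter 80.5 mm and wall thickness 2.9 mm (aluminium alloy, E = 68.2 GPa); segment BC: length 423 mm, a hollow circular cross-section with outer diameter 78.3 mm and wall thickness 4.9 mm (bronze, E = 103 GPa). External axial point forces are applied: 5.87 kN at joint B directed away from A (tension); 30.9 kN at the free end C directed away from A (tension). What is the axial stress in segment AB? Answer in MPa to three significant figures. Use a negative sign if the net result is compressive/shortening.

52.0 MPa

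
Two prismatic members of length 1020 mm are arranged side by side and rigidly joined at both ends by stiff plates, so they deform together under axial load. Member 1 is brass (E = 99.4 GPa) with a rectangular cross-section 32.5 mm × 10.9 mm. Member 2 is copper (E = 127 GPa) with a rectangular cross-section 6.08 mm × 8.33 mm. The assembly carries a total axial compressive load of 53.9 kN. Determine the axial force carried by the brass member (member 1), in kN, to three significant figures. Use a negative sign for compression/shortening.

-45.6 kN

A_1 = 354.2 mm².
A_2 = 50.65 mm².
Equal strain + equilibrium ⇒ each member carries load in proportion to AE: A₁E₁ = 35210000 N, A₂E₂ = 6432000 N, ΣAE = 41640000 N.
F₁ = P·A₁E₁/ΣAE = -53900·35210000/41640000 = -45580 N.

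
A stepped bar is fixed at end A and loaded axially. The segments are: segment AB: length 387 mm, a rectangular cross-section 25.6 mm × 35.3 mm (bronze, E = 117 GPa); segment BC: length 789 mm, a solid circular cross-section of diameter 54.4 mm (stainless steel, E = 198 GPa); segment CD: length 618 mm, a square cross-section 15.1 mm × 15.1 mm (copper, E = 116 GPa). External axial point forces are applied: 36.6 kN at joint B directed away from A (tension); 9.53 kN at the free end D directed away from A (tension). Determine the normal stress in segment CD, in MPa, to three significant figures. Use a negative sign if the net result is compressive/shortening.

41.8 MPa

Internal axial forces (sectioning from the free end, tension +): N_CD = 9.53 kN, N_BC = 9.53 kN, N_AB = 46.13 kN.
A_CD = 228 mm².
σ_CD = N_CD/A_CD = 9530/228 = 41.8 MPa.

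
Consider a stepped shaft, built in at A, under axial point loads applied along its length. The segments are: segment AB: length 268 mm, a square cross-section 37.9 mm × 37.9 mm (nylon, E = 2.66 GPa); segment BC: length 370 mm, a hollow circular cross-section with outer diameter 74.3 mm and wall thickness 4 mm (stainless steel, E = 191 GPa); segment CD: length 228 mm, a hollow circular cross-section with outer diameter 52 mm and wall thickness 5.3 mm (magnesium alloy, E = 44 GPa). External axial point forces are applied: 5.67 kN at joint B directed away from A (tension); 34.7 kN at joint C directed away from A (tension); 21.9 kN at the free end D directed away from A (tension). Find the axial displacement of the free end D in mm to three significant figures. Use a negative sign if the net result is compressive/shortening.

4.64 mm

Internal axial forces (sectioning from the free end, tension +): N_CD = 21.9 kN, N_BC = 56.6 kN, N_AB = 62.27 kN.
A_AB = 1436 mm².
A_BC = 883.4 mm².
A_CD = 777.6 mm².
δ_AB = 62270·268/(1436·2660) = 4.368 mm
δ_BC = 56600·370/(883.4·191000) = 0.1241 mm
δ_CD = 21900·228/(777.6·44000) = 0.1459 mm
δ = Σδ_i = 4.638 mm.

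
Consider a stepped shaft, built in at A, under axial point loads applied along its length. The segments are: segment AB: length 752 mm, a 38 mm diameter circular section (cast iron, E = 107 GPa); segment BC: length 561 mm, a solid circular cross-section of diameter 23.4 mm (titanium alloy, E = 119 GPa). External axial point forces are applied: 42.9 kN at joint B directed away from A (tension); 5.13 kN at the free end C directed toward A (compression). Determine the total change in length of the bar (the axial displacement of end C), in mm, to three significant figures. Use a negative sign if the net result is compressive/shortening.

0.178 mm

Internal axial forces (sectioning from the free end, tension +): N_BC = -5.13 kN, N_AB = 37.77 kN.
A_AB = 1134 mm².
A_BC = 430.1 mm².
δ_AB = 37770·752/(1134·107000) = 0.2341 mm
δ_BC = -5130·561/(430.1·119000) = -0.05624 mm
δ = Σδ_i = 0.1778 mm.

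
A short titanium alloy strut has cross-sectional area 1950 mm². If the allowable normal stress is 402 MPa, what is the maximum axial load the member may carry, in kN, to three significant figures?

P_max = σ_allow · A = 402 · 1950 = 783900 N = 783.9 kN.

784 kN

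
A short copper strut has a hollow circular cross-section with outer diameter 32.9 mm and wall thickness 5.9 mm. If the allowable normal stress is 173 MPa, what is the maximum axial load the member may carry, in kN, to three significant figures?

86.6 kN

A = 500.5 mm².
P_max = σ_allow · A = 173 · 500.5 = 86580 N = 86.58 kN.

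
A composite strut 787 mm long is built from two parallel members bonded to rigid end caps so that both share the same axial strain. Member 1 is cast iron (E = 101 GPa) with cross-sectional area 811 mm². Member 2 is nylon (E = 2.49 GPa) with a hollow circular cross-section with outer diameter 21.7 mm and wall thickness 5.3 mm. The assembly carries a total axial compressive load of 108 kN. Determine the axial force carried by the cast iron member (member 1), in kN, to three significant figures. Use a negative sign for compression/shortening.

-107 kN

A_2 = 273.1 mm².
Equal strain + equilibrium ⇒ each member carries load in proportion to AE: A₁E₁ = 81910000 N, A₂E₂ = 679900 N, ΣAE = 82590000 N.
F₁ = P·A₁E₁/ΣAE = -108000·81910000/82590000 = -107100 N.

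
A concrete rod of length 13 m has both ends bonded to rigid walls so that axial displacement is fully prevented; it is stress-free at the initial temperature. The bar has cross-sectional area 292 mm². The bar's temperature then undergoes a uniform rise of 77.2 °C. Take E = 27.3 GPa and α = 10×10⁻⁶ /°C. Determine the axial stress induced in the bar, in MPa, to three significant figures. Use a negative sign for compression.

Free thermal expansion αLΔT = 10e-6 · 13000 · 77.2 = 10.04 mm.
The walls impose strain ε = −(10.04)/13000 = -7.7200e-04; σ = Eε = 27300 · -7.7200e-04 = -21.08 MPa.

-21.1 MPa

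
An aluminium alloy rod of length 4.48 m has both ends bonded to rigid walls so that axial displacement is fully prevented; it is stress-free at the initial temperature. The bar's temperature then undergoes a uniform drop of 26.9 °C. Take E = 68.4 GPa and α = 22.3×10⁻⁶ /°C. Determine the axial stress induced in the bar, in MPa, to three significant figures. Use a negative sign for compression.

Free thermal expansion αLΔT = 22.3e-6 · 4480 · -26.9 = -2.687 mm.
The walls impose strain ε = −(-2.687)/4480 = 5.9987e-04; σ = Eε = 68400 · 5.9987e-04 = 41.03 MPa.

41.0 MPa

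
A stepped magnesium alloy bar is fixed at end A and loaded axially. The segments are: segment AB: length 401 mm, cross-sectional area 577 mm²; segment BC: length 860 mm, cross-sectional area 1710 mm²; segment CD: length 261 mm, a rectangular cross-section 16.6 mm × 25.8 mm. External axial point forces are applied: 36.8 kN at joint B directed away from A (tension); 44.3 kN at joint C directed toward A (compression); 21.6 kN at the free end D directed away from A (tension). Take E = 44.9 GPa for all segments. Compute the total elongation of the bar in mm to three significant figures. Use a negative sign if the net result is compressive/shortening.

Internal axial forces (sectioning from the free end, tension +): N_CD = 21.6 kN, N_BC = -22.7 kN, N_AB = 14.1 kN.
A_CD = 428.3 mm².
δ_AB = 14100·401/(577·44900) = 0.2182 mm
δ_BC = -22700·860/(1710·44900) = -0.2543 mm
δ_CD = 21600·261/(428.3·44900) = 0.2932 mm
δ = Σδ_i = 0.2572 mm.

0.257 mm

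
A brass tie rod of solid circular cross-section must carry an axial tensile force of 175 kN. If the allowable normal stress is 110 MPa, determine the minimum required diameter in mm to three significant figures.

45.0 mm

Required area A ≥ P/σ_allow = 175000/110 = 1591 mm².
For a solid circular section, d ≥ √(4A/π) = 45.01 mm.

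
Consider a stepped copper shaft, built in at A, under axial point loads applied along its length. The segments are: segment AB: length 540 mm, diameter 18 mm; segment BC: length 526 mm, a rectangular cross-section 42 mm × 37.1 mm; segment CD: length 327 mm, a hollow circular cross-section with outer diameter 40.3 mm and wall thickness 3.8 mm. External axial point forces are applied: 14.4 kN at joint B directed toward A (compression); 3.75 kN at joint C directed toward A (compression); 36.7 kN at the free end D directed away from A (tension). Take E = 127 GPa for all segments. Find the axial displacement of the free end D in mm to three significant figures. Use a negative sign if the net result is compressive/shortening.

Internal axial forces (sectioning from the free end, tension +): N_CD = 36.7 kN, N_BC = 32.95 kN, N_AB = 18.55 kN.
A_AB = 254.5 mm².
A_BC = 1558 mm².
A_CD = 435.7 mm².
δ_AB = 18550·540/(254.5·127000) = 0.31 mm
δ_BC = 32950·526/(1558·127000) = 0.08758 mm
δ_CD = 36700·327/(435.7·127000) = 0.2169 mm
δ = Σδ_i = 0.6144 mm.

0.614 mm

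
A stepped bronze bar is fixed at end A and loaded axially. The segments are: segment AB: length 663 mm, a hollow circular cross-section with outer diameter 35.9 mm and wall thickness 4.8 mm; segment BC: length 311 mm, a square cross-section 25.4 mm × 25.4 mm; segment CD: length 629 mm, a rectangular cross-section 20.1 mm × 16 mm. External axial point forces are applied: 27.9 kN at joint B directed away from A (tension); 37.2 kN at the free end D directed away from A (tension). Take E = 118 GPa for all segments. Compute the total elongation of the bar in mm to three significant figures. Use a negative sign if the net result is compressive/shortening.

Internal axial forces (sectioning from the free end, tension +): N_CD = 37.2 kN, N_BC = 37.2 kN, N_AB = 65.1 kN.
A_AB = 469 mm².
A_BC = 645.2 mm².
A_CD = 321.6 mm².
δ_AB = 65100·663/(469·118000) = 0.7799 mm
δ_BC = 37200·311/(645.2·118000) = 0.152 mm
δ_CD = 37200·629/(321.6·118000) = 0.6166 mm
δ = Σδ_i = 1.548 mm.

1.55 mm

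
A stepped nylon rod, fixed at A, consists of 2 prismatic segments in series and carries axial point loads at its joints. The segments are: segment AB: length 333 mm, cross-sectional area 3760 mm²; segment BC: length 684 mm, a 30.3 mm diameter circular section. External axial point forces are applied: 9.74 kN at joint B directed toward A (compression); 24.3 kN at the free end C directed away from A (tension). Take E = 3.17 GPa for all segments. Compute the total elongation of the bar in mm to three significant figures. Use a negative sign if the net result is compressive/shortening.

7.68 mm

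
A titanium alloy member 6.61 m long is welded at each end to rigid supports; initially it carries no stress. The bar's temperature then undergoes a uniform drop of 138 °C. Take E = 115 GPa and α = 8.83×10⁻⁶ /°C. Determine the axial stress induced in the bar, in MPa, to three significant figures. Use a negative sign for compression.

140 MPa

Free thermal expansion αLΔT = 8.83e-6 · 6610 · -138 = -8.055 mm.
The walls impose strain ε = −(-8.055)/6610 = 1.2185e-03; σ = Eε = 115000 · 1.2185e-03 = 140.1 MPa.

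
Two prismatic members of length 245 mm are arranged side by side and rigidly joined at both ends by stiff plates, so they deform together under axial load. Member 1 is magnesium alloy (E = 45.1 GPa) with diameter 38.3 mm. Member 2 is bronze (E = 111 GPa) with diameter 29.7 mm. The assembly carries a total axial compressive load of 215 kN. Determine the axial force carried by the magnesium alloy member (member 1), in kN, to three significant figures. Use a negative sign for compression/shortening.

A_1 = 1152 mm².
A_2 = 692.8 mm².
Equal strain + equilibrium ⇒ each member carries load in proportion to AE: A₁E₁ = 51960000 N, A₂E₂ = 76900000 N, ΣAE = 128900000 N.
F₁ = P·A₁E₁/ΣAE = -215000·51960000/128900000 = -86690 N.

-86.7 kN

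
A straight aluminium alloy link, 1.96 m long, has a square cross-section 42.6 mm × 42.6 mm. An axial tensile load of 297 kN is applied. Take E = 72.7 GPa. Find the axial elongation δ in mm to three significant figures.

4.41 mm

A = 1815 mm².
δ_mech = NL/(AE) = 297000·1960/(1815·72700) = 4.412 mm.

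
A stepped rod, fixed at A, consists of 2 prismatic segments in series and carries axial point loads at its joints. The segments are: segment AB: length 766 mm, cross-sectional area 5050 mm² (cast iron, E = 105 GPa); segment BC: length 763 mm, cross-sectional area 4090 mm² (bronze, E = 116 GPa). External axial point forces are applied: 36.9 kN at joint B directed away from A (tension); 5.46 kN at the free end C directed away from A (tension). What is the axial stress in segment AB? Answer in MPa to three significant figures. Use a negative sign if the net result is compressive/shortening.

Internal axial forces (sectioning from the free end, tension +): N_BC = 5.46 kN, N_AB = 42.36 kN.
σ_AB = N_AB/A_AB = 42360/5050 = 8.388 MPa.

8.39 MPa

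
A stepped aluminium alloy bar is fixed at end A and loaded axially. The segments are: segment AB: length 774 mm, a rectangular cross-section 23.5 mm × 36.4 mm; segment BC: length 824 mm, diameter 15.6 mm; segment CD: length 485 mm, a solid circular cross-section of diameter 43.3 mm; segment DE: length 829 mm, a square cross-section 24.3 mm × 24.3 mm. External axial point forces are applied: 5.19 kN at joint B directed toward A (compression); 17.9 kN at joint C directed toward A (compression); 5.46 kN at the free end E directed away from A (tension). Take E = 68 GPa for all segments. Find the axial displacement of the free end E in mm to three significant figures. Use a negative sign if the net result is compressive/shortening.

Internal axial forces (sectioning from the free end, tension +): N_DE = 5.46 kN, N_CD = 5.46 kN, N_BC = -12.44 kN, N_AB = -17.63 kN.
A_AB = 855.4 mm².
A_BC = 191.1 mm².
A_CD = 1473 mm².
A_DE = 590.5 mm².
δ_AB = -17630·774/(855.4·68000) = -0.2346 mm
δ_BC = -12440·824/(191.1·68000) = -0.7887 mm
δ_CD = 5460·485/(1473·68000) = 0.02645 mm
δ_DE = 5460·829/(590.5·68000) = 0.1127 mm
δ = Σδ_i = -0.8841 mm.

-0.884 mm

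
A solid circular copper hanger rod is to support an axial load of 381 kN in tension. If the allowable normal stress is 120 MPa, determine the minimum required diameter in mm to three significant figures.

Required area A ≥ P/σ_allow = 381000/120 = 3175 mm².
For a solid circular section, d ≥ √(4A/π) = 63.58 mm.

63.6 mm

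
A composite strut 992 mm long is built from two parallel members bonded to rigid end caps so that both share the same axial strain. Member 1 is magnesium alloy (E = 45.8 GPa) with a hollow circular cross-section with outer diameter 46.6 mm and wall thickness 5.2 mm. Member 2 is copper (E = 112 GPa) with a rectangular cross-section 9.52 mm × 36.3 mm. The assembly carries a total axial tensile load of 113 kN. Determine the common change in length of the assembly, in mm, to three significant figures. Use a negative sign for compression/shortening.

A_1 = 676.3 mm².
A_2 = 345.6 mm².
Equal strain + equilibrium ⇒ each member carries load in proportion to AE: A₁E₁ = 30980000 N, A₂E₂ = 38700000 N, ΣAE = 69680000 N.
δ = PL/ΣAE = 113000·992/69680000 = 1.609 mm.

1.61 mm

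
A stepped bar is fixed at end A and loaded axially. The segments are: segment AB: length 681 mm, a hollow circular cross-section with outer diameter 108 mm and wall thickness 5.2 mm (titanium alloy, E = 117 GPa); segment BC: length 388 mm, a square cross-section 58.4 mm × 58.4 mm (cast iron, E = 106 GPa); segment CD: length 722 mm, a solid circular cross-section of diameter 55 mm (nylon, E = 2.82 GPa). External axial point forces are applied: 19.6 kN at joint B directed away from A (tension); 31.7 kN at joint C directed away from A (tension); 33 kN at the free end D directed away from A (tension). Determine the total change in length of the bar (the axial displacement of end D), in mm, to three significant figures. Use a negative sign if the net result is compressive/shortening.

3.92 mm

Internal axial forces (sectioning from the free end, tension +): N_CD = 33 kN, N_BC = 64.7 kN, N_AB = 84.3 kN.
A_AB = 1679 mm².
A_BC = 3411 mm².
A_CD = 2376 mm².
δ_AB = 84300·681/(1679·117000) = 0.2922 mm
δ_BC = 64700·388/(3411·106000) = 0.06944 mm
δ_CD = 33000·722/(2376·2820) = 3.556 mm
δ = Σδ_i = 3.918 mm.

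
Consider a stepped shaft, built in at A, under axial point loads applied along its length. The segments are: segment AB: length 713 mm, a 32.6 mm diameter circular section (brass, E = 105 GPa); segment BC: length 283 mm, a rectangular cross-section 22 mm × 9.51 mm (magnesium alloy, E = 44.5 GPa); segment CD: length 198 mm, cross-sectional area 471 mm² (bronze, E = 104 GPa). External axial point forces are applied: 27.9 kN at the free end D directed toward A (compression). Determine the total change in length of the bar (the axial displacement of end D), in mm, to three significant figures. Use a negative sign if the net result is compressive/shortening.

-1.19 mm

Internal axial forces (sectioning from the free end, tension +): N_CD = -27.9 kN, N_BC = -27.9 kN, N_AB = -27.9 kN.
A_AB = 834.7 mm².
A_BC = 209.2 mm².
δ_AB = -27900·713/(834.7·105000) = -0.227 mm
δ_BC = -27900·283/(209.2·44500) = -0.8481 mm
δ_CD = -27900·198/(471·104000) = -0.1128 mm
δ = Σδ_i = -1.188 mm.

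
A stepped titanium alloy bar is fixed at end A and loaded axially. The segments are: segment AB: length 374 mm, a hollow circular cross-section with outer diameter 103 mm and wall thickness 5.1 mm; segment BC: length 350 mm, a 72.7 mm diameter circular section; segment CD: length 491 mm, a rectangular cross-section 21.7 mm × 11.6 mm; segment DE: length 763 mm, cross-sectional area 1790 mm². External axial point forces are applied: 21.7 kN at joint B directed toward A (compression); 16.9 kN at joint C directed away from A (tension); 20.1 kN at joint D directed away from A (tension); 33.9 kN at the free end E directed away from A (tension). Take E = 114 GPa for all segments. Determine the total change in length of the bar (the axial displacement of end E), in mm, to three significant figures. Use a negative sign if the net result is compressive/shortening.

1.21 mm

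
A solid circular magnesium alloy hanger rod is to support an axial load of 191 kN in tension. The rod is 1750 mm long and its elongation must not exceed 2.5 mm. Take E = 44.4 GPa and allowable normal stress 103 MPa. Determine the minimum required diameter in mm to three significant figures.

Required area A ≥ P/σ_allow = 191000/103 = 1854 mm².
For a solid circular section, d ≥ √(4A/π) = 48.59 mm.
Elongation limit: A ≥ PL/(Eδ_allow) = 191000·1750/(44400·2.5) = 3011 mm² ⇒ d ≥ 61.92 mm.
The elongation limit governs.

61.9 mm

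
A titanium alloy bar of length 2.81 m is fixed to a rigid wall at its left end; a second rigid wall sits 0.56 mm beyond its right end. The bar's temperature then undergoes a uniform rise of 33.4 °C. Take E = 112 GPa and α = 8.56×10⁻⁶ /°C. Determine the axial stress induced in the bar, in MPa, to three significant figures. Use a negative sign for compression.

-9.70 MPa

Free thermal expansion αLΔT = 8.56e-6 · 2810 · 33.4 = 0.8034 mm.
The walls engage after the gap closes; constrained expansion = 0.8034 − 0.56 = 0.2434 mm.
The walls impose strain ε = −(0.2434)/2810 = -8.6616e-05; σ = Eε = 112000 · -8.6616e-05 = -9.701 MPa.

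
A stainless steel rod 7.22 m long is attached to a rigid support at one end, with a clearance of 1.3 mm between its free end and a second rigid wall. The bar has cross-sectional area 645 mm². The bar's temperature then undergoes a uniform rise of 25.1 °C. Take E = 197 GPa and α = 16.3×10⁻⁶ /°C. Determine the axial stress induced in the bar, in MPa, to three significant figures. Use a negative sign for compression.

-45.1 MPa

Free thermal expansion αLΔT = 16.3e-6 · 7220 · 25.1 = 2.954 mm.
The walls engage after the gap closes; constrained expansion = 2.954 − 1.3 = 1.654 mm.
The walls impose strain ε = −(1.654)/7220 = -2.2907e-04; σ = Eε = 197000 · -2.2907e-04 = -45.13 MPa.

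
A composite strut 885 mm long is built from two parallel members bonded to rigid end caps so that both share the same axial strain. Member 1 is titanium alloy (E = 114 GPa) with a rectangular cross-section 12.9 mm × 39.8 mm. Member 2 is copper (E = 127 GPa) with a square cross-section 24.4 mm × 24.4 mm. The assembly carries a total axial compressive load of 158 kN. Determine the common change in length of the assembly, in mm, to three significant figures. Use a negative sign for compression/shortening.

-1.04 mm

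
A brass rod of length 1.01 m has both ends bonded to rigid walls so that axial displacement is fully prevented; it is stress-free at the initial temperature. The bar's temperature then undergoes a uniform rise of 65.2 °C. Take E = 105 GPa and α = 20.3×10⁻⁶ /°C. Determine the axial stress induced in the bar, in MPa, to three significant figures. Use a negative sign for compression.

-139 MPa

Free thermal expansion αLΔT = 20.3e-6 · 1010 · 65.2 = 1.337 mm.
The walls impose strain ε = −(1.337)/1010 = -1.3236e-03; σ = Eε = 105000 · -1.3236e-03 = -139 MPa.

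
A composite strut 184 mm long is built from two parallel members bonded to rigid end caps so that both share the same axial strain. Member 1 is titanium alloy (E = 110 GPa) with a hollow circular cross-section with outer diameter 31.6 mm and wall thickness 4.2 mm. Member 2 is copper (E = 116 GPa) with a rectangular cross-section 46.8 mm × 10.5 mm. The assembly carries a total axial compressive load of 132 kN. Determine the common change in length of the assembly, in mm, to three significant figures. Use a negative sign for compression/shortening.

-0.251 mm

A_1 = 361.5 mm².
A_2 = 491.4 mm².
Equal strain + equilibrium ⇒ each member carries load in proportion to AE: A₁E₁ = 39770000 N, A₂E₂ = 57000000 N, ΣAE = 96770000 N.
δ = PL/ΣAE = -132000·184/96770000 = -0.251 mm.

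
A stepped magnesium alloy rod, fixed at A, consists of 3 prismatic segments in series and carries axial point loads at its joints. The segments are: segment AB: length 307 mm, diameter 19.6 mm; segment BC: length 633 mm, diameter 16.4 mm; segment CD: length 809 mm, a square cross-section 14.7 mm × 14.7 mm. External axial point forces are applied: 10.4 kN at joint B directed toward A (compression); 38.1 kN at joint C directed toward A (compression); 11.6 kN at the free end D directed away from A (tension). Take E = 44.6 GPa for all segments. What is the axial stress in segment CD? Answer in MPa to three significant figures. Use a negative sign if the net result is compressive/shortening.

Internal axial forces (sectioning from the free end, tension +): N_CD = 11.6 kN, N_BC = -26.5 kN, N_AB = -36.9 kN.
A_CD = 216.1 mm².
σ_CD = N_CD/A_CD = 11600/216.1 = 53.68 MPa.

53.7 MPa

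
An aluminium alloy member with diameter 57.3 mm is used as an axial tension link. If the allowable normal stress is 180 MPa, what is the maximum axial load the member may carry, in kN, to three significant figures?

464 kN

A = 2579 mm².
P_max = σ_allow · A = 180 · 2579 = 464200 N = 464.2 kN.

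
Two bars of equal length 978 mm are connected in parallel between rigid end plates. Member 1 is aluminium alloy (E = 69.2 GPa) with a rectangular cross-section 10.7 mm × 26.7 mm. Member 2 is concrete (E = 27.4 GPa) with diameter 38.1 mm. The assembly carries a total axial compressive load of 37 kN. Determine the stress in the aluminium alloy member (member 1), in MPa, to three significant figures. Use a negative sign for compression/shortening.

-50.2 MPa

A_1 = 285.7 mm².
A_2 = 1140 mm².
Equal strain + equilibrium ⇒ each member carries load in proportion to AE: A₁E₁ = 19770000 N, A₂E₂ = 31240000 N, ΣAE = 51010000 N.
σ₁ = P·E₁/ΣAE = -37000·69200/51010000 = -50.2 MPa.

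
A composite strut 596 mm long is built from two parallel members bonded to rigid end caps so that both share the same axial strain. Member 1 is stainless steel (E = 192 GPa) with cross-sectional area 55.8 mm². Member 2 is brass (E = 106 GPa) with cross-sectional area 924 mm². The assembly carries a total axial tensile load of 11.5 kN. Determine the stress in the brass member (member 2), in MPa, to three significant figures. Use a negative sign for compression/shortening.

Equal strain + equilibrium ⇒ each member carries load in proportion to AE: A₁E₁ = 10710000 N, A₂E₂ = 97940000 N, ΣAE = 108700000 N.
σ₂ = P·E₂/ΣAE = 11500·106000/108700000 = 11.22 MPa.

11.2 MPa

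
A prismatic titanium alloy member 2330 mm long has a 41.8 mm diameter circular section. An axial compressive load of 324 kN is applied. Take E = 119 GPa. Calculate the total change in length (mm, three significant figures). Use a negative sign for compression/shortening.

A = 1372 mm².
δ_mech = NL/(AE) = -324000·2330/(1372·119000) = -4.623 mm.

-4.62 mm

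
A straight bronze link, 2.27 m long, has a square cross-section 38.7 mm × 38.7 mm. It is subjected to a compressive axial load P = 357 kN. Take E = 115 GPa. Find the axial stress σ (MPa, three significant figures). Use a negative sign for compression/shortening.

-238 MPa

A = 1498 mm².
σ = N/A = -357000/1498 = -238.4 MPa.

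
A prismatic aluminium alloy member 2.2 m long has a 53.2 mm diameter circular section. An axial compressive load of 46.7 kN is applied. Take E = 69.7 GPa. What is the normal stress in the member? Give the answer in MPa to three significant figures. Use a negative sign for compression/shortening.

A = 2223 mm².
σ = N/A = -46700/2223 = -21.01 MPa.

-21.0 MPa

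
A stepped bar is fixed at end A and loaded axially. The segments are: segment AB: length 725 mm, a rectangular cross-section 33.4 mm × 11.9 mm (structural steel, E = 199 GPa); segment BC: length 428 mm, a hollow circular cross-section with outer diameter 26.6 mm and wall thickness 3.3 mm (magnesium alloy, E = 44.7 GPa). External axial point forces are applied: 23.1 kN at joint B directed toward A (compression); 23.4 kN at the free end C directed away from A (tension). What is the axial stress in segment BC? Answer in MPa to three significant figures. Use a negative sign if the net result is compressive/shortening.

96.9 MPa

Internal axial forces (sectioning from the free end, tension +): N_BC = 23.4 kN, N_AB = 0.3 kN.
A_BC = 241.6 mm².
σ_BC = N_BC/A_BC = 23400/241.6 = 96.87 MPa.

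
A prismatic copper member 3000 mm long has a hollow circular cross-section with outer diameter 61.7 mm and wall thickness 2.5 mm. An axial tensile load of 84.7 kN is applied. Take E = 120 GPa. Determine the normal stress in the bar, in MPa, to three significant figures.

A = 465 mm².
σ = N/A = 84700/465 = 182.2 MPa.

182 MPa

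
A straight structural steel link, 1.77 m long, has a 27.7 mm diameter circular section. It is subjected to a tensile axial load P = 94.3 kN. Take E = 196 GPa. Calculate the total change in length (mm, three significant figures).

1.41 mm

A = 602.6 mm².
δ_mech = NL/(AE) = 94300·1770/(602.6·196000) = 1.413 mm.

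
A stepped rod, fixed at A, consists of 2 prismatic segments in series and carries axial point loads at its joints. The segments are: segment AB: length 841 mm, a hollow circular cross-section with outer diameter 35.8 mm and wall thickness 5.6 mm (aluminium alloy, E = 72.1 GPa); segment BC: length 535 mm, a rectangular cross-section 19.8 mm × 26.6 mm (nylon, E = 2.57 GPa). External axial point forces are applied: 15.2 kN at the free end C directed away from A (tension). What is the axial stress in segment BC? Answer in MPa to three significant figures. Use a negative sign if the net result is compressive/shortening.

Internal axial forces (sectioning from the free end, tension +): N_BC = 15.2 kN, N_AB = 15.2 kN.
A_BC = 526.7 mm².
σ_BC = N_BC/A_BC = 15200/526.7 = 28.86 MPa.

28.9 MPa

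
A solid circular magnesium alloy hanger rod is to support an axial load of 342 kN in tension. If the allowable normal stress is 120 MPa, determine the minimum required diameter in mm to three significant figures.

Required area A ≥ P/σ_allow = 342000/120 = 2850 mm².
For a solid circular section, d ≥ √(4A/π) = 60.24 mm.

60.2 mm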